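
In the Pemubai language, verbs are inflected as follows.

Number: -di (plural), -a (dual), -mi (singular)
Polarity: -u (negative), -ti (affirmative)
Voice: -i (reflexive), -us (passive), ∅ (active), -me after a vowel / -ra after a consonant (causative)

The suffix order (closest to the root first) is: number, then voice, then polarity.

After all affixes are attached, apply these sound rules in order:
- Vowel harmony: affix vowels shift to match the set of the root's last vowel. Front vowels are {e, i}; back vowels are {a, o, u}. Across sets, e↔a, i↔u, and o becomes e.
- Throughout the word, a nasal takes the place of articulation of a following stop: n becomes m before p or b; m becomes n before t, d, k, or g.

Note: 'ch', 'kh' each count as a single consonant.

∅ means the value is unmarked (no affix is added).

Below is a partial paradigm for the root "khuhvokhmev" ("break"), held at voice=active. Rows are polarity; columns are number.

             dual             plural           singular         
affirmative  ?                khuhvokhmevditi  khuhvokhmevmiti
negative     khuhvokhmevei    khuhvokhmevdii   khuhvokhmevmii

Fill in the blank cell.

Attach number dual -a → khuhvokhmeva.
voice = active: zero marking, form stays khuhvokhmeva.
Attach polarity affirmative -ti → khuhvokhmevati.
Apply vowel harmony: khuhvokhmevati → khuhvokhmeveti.
Nasal assimilation: no change.

khuhvokhmeveti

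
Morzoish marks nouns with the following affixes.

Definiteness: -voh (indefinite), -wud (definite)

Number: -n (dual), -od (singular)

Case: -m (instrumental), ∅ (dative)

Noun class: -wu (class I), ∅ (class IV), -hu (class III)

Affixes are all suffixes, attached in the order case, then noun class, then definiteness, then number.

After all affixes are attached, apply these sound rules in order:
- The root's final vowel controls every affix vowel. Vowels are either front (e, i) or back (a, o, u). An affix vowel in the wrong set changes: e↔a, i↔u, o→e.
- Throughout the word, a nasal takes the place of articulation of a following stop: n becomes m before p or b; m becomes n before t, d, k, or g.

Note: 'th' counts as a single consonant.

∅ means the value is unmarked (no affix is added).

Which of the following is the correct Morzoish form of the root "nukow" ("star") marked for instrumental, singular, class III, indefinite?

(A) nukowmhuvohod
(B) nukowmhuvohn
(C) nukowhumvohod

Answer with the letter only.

Attach case instrumental -m → nukowm.
Attach noun class class III -hu → nukowmhu.
Attach definiteness indefinite -voh → nukowmhuvoh.
Attach number singular -od → nukowmhuvohod.
Vowel harmony: no change.
Nasal assimilation: no change.
So the correct form is nukowmhuvohod, option (A).
(C) nukowhumvohod is wrong: it has the affixes in the wrong order.
(B) nukowmhuvohn is wrong: it uses dual instead of singular for number.

A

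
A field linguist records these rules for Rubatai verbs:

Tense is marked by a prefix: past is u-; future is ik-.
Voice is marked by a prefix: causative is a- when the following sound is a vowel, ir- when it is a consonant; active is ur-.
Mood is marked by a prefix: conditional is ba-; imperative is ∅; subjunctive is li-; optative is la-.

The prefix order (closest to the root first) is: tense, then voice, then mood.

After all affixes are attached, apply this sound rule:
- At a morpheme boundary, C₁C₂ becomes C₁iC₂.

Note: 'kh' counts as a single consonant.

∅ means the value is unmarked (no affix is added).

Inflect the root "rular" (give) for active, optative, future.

laurikirular

Attach tense future ik- → ikrular.
Attach voice active ur- → urikrular.
Attach mood optative la- → laurikrular.
Apply epenthesis: laurikrular → laurikirular.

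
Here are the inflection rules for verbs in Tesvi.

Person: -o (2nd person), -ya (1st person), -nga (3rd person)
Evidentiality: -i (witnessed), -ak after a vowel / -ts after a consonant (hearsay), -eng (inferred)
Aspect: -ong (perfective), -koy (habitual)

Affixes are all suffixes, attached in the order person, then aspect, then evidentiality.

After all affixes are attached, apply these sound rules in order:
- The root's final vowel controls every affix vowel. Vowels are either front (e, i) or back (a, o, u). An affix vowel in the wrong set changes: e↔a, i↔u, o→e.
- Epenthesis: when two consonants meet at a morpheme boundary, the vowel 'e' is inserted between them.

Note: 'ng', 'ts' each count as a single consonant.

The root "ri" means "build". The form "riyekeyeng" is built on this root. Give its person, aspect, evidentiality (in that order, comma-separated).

Segment: ri-ya-koy-eng.
person: -ya → 1st person.
aspect: -koy → habitual.
evidentiality: -eng → inferred.

1st person, habitual, inferred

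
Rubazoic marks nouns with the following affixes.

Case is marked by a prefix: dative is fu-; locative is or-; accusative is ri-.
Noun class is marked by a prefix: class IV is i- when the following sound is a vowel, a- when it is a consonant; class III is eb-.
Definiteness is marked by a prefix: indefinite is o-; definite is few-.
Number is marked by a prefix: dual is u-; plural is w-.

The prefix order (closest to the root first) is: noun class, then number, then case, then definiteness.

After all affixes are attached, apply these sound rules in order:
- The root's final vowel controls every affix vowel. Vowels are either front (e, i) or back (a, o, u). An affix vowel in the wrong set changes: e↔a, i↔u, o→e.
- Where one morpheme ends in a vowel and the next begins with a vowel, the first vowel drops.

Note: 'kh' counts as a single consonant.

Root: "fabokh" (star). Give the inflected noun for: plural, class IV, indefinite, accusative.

oruwafabokh

Attach noun class class IV a- (before consonant 'f') → afabokh.
Attach number plural w- → wafabokh.
Attach case accusative ri- → riwafabokh.
Attach definiteness indefinite o- → oriwafabokh.
Apply vowel harmony: oriwafabokh → oruwafabokh.
Vowel deletion: no change.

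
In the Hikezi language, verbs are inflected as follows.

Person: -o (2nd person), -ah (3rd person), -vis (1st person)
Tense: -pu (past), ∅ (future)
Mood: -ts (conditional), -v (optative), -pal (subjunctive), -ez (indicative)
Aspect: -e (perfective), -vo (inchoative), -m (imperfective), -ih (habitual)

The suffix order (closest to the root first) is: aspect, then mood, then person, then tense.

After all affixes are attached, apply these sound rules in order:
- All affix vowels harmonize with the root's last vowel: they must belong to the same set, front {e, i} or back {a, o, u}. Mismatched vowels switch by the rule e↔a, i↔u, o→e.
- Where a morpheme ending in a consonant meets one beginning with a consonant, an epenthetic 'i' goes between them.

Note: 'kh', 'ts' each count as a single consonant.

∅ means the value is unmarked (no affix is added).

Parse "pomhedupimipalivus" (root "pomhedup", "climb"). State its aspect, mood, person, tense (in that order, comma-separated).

Segment: pomhedup-m-pal-vis.
aspect: -m → imperfective.
mood: -pal → subjunctive.
person: -vis → 1st person.
tense: ∅ → future.

imperfective, subjunctive, 1st person, future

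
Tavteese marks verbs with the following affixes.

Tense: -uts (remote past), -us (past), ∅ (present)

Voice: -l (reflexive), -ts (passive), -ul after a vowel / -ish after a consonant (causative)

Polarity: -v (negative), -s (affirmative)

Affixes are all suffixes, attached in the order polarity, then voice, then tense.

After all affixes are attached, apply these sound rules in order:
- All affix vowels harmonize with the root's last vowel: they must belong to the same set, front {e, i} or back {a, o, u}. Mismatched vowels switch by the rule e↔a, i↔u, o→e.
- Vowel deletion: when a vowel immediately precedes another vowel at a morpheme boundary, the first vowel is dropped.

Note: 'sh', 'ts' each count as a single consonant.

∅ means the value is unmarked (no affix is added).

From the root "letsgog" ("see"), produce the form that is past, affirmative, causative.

Attach polarity affirmative -s → letsgogs.
Attach voice causative -ish (after consonant 's') → letsgogsish.
Attach tense past -us → letsgogsishus.
Apply vowel harmony: letsgogsishus → letsgogsushus.
Vowel deletion: no change.

letsgogsushus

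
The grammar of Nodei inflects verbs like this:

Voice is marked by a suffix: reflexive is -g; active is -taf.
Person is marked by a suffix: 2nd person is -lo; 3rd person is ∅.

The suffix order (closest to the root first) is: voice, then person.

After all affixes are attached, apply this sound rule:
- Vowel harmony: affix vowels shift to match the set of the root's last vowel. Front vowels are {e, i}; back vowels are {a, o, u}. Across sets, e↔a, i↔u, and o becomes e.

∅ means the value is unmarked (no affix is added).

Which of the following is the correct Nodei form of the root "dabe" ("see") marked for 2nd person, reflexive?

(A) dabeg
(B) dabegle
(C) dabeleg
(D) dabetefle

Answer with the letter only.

Attach voice reflexive -g → dabeg.
Attach person 2nd person -lo → dabeglo.
Apply vowel harmony: dabeglo → dabegle.
So the correct form is dabegle, option (B).
(C) dabeleg is wrong: it has the affixes in the wrong order.
(A) dabeg is wrong: it uses 3rd person instead of 2nd person for person.
(D) dabetefle is wrong: it uses active instead of reflexive for voice.

B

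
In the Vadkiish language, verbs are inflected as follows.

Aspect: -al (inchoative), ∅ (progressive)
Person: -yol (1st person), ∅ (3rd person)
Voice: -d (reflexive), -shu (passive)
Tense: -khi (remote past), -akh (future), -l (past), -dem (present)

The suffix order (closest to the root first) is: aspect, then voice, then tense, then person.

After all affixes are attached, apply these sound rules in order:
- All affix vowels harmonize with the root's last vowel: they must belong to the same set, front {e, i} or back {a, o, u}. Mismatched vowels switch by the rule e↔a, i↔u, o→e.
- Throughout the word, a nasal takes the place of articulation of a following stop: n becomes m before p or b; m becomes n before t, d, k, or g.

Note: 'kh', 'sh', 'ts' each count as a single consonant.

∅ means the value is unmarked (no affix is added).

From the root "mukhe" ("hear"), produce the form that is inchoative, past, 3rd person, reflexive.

mukheeldl

Attach aspect inchoative -al → mukheal.
Attach voice reflexive -d → mukheald.
Attach tense past -l → mukhealdl.
person = 3rd person: zero marking, form stays mukhealdl.
Apply vowel harmony: mukhealdl → mukheeldl.
Nasal assimilation: no change.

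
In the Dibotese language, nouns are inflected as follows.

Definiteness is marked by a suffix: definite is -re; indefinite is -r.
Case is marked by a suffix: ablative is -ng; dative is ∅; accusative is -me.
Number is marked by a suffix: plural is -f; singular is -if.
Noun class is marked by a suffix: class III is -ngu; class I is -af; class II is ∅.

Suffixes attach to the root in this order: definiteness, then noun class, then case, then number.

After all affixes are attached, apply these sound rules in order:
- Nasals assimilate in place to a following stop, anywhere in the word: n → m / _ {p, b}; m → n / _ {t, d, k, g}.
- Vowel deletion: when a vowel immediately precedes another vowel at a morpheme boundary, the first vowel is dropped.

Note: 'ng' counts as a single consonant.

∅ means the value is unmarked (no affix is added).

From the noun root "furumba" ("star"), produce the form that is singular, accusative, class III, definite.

Attach definiteness definite -re → furumbare.
Attach noun class class III -ngu → furumbarengu.
Attach case accusative -me → furumbarengume.
Attach number singular -if → furumbarengumeif.
Nasal assimilation: no change.
Apply vowel deletion: furumbarengumeif → furumbarengumif.

furumbarengumif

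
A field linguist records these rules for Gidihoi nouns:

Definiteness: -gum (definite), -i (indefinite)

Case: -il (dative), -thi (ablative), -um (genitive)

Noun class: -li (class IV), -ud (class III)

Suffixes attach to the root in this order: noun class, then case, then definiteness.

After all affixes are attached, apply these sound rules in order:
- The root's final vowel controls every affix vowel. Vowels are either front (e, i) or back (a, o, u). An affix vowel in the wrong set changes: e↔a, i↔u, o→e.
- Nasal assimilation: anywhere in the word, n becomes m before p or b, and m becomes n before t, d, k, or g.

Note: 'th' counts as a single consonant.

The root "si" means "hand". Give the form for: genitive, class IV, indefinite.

siliimi

Attach noun class class IV -li → sili.
Attach case genitive -um → silium.
Attach definiteness indefinite -i → siliumi.
Apply vowel harmony: siliumi → siliimi.
Nasal assimilation: no change.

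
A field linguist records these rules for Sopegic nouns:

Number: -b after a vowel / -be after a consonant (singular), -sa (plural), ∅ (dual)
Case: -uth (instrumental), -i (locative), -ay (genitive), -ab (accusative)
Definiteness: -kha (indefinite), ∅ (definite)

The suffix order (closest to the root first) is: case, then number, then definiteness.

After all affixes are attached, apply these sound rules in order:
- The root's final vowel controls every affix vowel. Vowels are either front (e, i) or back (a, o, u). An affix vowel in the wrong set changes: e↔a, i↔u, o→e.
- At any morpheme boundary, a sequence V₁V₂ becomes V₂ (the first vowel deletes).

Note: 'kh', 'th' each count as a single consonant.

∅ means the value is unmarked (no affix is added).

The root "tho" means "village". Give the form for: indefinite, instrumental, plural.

Attach case instrumental -uth → thouth.
Attach number plural -sa → thouthsa.
Attach definiteness indefinite -kha → thouthsakha.
Vowel harmony: no change.
Apply vowel deletion: thouthsakha → thuthsakha.

thuthsakha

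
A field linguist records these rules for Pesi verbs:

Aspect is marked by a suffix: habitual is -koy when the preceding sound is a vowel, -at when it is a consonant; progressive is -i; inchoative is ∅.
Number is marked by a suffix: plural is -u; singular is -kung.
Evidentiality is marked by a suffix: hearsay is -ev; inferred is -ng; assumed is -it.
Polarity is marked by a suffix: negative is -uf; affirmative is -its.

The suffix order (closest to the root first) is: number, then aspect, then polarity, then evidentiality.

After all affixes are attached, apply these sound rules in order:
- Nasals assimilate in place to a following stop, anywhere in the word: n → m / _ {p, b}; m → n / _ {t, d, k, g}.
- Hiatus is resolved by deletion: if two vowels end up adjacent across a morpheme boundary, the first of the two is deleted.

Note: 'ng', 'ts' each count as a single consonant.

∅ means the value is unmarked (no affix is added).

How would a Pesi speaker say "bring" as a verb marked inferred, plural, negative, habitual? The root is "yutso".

yutsukoyufng

Attach number plural -u → yutsou.
Attach aspect habitual -koy (after vowel 'u') → yutsoukoy.
Attach polarity negative -uf → yutsoukoyuf.
Attach evidentiality inferred -ng → yutsoukoyufng.
Nasal assimilation: no change.
Apply vowel deletion: yutsoukoyufng → yutsukoyufng.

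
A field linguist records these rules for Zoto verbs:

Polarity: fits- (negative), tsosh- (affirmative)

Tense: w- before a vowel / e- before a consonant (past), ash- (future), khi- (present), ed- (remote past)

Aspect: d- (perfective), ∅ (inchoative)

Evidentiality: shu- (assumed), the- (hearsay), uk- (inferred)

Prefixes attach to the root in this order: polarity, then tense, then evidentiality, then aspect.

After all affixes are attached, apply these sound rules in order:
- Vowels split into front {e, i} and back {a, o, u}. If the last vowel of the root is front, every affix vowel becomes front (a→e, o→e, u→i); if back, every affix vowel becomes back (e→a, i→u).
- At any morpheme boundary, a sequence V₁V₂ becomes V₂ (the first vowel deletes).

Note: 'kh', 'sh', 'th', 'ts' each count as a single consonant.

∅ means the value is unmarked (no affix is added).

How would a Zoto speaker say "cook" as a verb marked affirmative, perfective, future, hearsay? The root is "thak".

dthashtsoshthak

Attach polarity affirmative tsosh- → tsoshthak.
Attach tense future ash- → ashtsoshthak.
Attach evidentiality hearsay the- → theashtsoshthak.
Attach aspect perfective d- → dtheashtsoshthak.
Apply vowel harmony: dtheashtsoshthak → dthaashtsoshthak.
Apply vowel deletion: dthaashtsoshthak → dthashtsoshthak.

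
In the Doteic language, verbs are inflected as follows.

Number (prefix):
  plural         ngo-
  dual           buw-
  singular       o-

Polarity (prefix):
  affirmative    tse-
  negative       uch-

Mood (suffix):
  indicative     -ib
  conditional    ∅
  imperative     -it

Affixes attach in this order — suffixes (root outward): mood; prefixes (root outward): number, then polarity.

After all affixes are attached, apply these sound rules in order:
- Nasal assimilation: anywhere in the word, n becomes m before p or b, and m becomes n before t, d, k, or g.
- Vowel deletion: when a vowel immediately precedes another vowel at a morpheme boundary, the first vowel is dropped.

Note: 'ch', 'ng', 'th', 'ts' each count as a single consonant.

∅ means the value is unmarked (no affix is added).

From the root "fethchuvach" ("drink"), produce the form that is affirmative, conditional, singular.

Attach number singular o- → ofethchuvach.
Attach polarity affirmative tse- → tseofethchuvach.
mood = conditional: zero marking, form stays tseofethchuvach.
Nasal assimilation: no change.
Apply vowel deletion: tseofethchuvach → tsofethchuvach.

tsofethchuvach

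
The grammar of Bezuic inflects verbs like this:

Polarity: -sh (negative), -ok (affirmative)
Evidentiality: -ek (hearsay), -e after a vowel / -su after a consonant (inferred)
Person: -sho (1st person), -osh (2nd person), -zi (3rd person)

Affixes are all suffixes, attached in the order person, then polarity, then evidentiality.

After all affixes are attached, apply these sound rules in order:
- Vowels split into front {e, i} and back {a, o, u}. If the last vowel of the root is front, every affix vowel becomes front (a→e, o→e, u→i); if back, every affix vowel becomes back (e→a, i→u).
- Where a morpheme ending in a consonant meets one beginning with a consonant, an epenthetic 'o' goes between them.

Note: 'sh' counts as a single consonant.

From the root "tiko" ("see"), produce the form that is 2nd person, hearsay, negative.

tikooshoshak

Attach person 2nd person -osh → tikoosh.
Attach polarity negative -sh → tikooshsh.
Attach evidentiality hearsay -ek → tikooshshek.
Apply vowel harmony: tikooshshek → tikooshshak.
Apply epenthesis: tikooshshak → tikooshoshak.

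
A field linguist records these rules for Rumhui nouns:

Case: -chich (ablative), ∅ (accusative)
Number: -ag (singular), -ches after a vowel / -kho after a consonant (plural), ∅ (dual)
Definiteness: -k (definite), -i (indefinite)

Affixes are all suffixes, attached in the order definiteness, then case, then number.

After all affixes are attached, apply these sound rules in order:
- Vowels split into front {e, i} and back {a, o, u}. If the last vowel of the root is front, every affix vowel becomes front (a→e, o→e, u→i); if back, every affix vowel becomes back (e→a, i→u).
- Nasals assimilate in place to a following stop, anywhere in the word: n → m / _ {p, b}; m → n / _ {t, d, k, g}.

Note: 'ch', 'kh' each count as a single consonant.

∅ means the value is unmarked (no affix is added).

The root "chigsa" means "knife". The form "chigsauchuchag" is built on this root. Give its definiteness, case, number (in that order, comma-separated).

indefinite, ablative, singular

Segment: chigsa-i-chich-ag.
definiteness: -i → indefinite.
case: -chich → ablative.
number: -ag → singular.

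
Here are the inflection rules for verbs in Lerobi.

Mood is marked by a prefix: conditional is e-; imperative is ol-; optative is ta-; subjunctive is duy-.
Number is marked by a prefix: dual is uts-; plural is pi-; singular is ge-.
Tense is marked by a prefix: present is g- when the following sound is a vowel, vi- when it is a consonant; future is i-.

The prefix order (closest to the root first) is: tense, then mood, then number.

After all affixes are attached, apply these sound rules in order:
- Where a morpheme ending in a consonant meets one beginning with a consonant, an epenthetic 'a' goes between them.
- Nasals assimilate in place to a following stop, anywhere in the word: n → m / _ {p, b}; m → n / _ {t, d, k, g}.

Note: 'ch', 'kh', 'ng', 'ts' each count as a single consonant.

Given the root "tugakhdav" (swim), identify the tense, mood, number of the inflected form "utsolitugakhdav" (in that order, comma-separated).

Segment: uts-ol-i-tugakhdav.
tense: i- → future.
mood: ol- → imperative.
number: uts- → dual.

future, imperative, dual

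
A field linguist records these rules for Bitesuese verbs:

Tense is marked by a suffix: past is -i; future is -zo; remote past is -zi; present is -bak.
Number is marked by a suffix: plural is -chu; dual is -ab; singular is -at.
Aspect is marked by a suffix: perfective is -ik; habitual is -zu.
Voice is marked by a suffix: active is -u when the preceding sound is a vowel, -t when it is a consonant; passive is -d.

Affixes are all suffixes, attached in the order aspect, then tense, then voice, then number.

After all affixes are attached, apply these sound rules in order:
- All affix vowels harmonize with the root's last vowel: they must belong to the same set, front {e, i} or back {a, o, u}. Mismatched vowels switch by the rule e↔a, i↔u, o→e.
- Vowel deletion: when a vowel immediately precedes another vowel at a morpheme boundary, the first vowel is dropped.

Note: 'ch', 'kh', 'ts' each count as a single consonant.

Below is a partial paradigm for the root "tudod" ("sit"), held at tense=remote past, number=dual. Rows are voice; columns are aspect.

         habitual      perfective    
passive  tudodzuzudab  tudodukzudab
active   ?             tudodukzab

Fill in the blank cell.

Attach aspect habitual -zu → tudodzu.
Attach tense remote past -zi → tudodzuzi.
Attach voice active -u (after vowel 'i') → tudodzuziu.
Attach number dual -ab → tudodzuziuab.
Apply vowel harmony: tudodzuziuab → tudodzuzuuab.
Apply vowel deletion: tudodzuzuuab → tudodzuzab.

tudodzuzab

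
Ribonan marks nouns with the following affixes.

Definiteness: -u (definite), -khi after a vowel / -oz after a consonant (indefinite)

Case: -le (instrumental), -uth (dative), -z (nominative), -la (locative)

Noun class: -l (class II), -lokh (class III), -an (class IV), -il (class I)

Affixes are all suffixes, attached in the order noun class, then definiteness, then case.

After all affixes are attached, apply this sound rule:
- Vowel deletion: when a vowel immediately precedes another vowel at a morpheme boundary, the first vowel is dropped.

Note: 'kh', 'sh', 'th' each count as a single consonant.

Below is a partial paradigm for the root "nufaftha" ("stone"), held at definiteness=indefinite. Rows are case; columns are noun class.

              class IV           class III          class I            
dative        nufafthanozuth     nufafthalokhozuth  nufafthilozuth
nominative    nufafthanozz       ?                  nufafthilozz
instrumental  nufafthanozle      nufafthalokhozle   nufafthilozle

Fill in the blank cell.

Attach noun class class III -lokh → nufafthalokh.
Attach definiteness indefinite -oz (after consonant 'kh') → nufafthalokhoz.
Attach case nominative -z → nufafthalokhozz.
Vowel deletion: no change.

nufafthalokhozz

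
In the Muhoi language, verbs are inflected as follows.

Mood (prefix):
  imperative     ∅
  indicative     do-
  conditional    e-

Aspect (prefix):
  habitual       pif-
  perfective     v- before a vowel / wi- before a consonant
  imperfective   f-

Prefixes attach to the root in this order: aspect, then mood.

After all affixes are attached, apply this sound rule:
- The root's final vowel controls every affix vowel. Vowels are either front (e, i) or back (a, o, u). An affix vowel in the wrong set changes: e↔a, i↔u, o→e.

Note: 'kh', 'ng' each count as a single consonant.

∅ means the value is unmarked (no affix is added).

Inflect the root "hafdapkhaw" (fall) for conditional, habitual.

Attach aspect habitual pif- → pifhafdapkhaw.
Attach mood conditional e- → epifhafdapkhaw.
Apply vowel harmony: epifhafdapkhaw → apufhafdapkhaw.

apufhafdapkhaw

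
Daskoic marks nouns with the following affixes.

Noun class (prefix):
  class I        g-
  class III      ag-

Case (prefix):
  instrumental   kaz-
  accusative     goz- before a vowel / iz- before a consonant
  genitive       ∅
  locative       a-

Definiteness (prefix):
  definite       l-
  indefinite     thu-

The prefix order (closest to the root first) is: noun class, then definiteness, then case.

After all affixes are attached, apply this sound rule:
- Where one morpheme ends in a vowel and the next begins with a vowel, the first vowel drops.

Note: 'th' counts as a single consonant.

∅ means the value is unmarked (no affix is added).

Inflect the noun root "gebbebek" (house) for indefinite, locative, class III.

athaggebbebek

Attach noun class class III ag- → aggebbebek.
Attach definiteness indefinite thu- → thuaggebbebek.
Attach case locative a- → athuaggebbebek.
Apply vowel deletion: athuaggebbebek → athaggebbebek.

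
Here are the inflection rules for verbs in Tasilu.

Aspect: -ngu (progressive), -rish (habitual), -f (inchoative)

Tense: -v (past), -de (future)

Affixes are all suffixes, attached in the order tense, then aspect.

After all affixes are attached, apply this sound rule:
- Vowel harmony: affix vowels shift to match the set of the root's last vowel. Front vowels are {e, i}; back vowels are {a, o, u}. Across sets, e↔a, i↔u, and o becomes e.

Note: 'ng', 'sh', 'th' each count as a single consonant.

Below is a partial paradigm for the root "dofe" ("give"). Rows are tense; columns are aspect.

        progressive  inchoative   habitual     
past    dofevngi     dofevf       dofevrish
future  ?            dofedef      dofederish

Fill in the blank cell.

Attach tense future -de → dofede.
Attach aspect progressive -ngu → dofedengu.
Apply vowel harmony: dofedengu → dofedengi.

dofedengi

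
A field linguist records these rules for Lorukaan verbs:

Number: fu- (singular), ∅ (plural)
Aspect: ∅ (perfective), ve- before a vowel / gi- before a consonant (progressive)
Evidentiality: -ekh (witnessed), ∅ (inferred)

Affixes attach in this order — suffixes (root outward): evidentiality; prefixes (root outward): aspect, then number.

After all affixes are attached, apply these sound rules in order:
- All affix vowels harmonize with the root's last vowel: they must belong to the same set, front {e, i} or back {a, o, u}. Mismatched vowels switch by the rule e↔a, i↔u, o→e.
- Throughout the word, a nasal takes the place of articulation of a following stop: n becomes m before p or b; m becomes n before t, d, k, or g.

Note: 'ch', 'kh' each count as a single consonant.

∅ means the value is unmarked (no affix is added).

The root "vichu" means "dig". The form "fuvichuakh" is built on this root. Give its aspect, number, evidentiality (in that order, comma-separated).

perfective, singular, witnessed

Segment: fu-vichu-ekh.
aspect: ∅ → perfective.
number: fu- → singular.
evidentiality: -ekh → witnessed.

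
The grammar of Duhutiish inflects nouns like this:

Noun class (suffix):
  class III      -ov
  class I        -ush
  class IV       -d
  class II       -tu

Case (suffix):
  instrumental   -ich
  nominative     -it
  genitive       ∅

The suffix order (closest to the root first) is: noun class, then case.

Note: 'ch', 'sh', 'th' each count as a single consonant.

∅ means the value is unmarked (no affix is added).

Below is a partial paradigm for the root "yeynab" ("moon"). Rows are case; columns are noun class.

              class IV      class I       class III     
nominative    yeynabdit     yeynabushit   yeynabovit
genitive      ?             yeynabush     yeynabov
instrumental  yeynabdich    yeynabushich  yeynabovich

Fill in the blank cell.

Attach noun class class IV -d → yeynabd.
case = genitive: zero marking, form stays yeynabd.

yeynabd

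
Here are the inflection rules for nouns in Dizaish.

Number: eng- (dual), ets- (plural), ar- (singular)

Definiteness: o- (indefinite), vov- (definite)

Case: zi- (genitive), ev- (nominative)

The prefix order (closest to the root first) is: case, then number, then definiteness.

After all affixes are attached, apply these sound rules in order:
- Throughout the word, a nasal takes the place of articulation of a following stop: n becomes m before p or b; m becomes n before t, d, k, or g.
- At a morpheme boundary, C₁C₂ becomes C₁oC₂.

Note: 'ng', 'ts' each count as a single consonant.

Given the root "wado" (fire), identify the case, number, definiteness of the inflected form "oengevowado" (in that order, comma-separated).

Segment: o-eng-ev-wado.
case: ev- → nominative.
number: eng- → dual.
definiteness: o- → indefinite.

nominative, dual, indefinite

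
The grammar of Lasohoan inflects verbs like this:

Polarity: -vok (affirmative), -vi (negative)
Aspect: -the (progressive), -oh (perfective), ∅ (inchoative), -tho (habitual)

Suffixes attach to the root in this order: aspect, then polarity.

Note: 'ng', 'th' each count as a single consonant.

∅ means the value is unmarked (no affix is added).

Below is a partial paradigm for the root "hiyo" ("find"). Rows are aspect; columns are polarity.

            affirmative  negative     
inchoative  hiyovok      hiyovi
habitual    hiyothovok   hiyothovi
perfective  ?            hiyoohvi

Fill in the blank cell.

hiyoohvok

Attach aspect perfective -oh → hiyooh.
Attach polarity affirmative -vok → hiyoohvok.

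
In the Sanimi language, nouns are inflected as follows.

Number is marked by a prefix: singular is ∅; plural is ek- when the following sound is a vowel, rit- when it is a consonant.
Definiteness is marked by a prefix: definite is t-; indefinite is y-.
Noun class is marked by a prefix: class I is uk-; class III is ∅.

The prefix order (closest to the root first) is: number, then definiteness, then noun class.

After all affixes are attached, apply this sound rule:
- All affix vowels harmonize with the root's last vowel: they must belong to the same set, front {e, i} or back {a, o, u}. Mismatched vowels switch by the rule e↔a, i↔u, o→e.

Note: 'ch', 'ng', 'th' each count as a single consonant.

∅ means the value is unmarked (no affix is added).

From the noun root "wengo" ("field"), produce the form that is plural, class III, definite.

Attach number plural rit- (before consonant 'w') → ritwengo.
Attach definiteness definite t- → tritwengo.
noun class = class III: zero marking, form stays tritwengo.
Apply vowel harmony: tritwengo → trutwengo.

trutwengo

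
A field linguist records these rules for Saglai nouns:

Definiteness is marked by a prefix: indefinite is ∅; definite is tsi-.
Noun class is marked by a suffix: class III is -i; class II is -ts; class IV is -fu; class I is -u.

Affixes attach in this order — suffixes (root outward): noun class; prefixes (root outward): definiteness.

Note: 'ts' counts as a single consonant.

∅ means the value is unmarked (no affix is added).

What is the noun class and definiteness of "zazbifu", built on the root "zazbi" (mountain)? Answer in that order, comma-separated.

Segment: zazbi-fu.
noun class: -fu → class IV.
definiteness: ∅ → indefinite.

class IV, indefinite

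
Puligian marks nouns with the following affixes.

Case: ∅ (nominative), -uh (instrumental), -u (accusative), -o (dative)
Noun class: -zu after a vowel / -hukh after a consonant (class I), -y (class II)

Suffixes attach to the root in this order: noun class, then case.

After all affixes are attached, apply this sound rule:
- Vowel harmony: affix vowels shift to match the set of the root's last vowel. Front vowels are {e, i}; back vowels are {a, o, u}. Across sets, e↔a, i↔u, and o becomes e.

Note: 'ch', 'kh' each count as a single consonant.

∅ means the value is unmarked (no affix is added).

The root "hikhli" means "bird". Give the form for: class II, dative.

Attach noun class class II -y → hikhliy.
Attach case dative -o → hikhliyo.
Apply vowel harmony: hikhliyo → hikhliye.

hikhliye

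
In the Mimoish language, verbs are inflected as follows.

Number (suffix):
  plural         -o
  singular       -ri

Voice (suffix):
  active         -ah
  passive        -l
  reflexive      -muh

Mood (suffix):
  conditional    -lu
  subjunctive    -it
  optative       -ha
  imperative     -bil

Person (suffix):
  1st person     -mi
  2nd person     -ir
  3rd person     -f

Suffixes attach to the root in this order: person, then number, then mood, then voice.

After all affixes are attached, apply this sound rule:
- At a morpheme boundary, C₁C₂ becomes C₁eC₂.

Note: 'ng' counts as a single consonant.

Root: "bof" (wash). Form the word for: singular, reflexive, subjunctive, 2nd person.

Attach person 2nd person -ir → bofir.
Attach number singular -ri → bofirri.
Attach mood subjunctive -it → bofirriit.
Attach voice reflexive -muh → bofirriitmuh.
Apply epenthesis: bofirriitmuh → bofireriitemuh.

bofireriitemuh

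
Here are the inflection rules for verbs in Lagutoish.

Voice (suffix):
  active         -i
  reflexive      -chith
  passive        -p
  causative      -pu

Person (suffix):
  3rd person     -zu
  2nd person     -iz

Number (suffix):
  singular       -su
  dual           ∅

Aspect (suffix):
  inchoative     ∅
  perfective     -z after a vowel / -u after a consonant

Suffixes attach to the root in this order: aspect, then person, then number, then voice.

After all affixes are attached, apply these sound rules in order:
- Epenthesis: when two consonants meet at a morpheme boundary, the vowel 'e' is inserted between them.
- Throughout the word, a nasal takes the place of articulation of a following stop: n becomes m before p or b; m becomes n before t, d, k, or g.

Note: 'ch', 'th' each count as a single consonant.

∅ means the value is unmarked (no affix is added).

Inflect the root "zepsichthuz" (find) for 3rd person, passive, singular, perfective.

Attach aspect perfective -u (after consonant 'z') → zepsichthuzu.
Attach person 3rd person -zu → zepsichthuzuzu.
Attach number singular -su → zepsichthuzuzusu.
Attach voice passive -p → zepsichthuzuzusup.
Epenthesis: no change.
Nasal assimilation: no change.

zepsichthuzuzusup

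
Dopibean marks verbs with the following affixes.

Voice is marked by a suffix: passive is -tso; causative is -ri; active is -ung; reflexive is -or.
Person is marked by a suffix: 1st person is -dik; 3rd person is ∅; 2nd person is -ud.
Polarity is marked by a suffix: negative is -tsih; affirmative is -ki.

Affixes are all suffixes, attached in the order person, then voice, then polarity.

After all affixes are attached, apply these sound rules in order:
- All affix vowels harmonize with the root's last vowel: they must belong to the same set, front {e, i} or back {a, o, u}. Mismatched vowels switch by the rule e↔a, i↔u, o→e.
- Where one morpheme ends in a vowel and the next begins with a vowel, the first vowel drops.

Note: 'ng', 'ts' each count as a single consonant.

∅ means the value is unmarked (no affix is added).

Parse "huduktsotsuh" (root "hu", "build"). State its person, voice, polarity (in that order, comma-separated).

1st person, passive, negative

Segment: hu-dik-tso-tsih.
person: -dik → 1st person.
voice: -tso → passive.
polarity: -tsih → negative.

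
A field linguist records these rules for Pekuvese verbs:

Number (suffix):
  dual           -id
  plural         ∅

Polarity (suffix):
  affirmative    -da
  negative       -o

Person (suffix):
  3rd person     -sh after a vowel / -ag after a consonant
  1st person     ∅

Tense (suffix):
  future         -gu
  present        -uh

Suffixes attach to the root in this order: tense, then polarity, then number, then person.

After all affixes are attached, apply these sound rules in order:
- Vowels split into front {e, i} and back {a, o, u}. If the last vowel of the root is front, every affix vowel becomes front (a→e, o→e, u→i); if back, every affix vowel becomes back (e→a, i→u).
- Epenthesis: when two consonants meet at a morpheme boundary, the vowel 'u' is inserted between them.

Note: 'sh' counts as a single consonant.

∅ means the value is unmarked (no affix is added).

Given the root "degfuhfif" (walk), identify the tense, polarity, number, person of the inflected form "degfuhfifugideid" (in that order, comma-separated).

Segment: degfuhfif-gu-da-id.
tense: -gu → future.
polarity: -da → affirmative.
number: -id → dual.
person: ∅ → 1st person.

future, affirmative, dual, 1st person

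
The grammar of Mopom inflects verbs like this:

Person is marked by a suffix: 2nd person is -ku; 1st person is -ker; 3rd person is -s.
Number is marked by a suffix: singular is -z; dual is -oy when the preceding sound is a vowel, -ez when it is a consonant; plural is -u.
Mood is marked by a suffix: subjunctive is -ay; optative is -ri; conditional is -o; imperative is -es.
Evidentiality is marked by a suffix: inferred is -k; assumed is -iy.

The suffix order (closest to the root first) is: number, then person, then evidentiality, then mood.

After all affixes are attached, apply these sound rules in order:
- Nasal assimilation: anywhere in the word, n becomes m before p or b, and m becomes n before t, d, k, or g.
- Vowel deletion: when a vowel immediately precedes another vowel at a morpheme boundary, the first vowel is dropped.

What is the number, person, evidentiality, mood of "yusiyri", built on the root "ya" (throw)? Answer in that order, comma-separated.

Segment: ya-u-s-iy-ri.
number: -u → plural.
person: -s → 3rd person.
evidentiality: -iy → assumed.
mood: -ri → optative.

plural, 3rd person, assumed, optative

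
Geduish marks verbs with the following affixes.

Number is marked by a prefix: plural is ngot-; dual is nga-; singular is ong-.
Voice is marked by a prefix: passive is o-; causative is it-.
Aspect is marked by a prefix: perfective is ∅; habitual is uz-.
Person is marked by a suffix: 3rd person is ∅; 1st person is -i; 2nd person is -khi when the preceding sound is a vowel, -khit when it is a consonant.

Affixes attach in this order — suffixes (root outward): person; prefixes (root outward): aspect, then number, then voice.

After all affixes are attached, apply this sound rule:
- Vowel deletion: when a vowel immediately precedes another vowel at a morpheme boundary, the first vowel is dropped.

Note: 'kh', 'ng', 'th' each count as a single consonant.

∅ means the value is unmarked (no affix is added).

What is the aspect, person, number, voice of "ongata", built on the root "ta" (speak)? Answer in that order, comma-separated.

Segment: o-nga-ta.
aspect: ∅ → perfective.
person: ∅ → 3rd person.
number: nga- → dual.
voice: o- → passive.

perfective, 3rd person, dual, passive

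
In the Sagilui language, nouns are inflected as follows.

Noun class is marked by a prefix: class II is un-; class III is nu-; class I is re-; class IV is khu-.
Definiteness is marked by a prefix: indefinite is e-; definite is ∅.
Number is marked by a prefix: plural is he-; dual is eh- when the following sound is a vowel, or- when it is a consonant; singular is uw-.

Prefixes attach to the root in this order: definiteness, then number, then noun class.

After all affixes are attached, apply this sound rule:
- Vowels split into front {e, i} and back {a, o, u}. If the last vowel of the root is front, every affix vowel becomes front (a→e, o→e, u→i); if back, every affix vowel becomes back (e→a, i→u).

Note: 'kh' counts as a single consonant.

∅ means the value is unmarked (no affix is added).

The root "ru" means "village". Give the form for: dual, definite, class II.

definiteness = definite: zero marking, form stays ru.
Attach number dual or- (before consonant 'r') → orru.
Attach noun class class II un- → unorru.
Vowel harmony: no change.

unorru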